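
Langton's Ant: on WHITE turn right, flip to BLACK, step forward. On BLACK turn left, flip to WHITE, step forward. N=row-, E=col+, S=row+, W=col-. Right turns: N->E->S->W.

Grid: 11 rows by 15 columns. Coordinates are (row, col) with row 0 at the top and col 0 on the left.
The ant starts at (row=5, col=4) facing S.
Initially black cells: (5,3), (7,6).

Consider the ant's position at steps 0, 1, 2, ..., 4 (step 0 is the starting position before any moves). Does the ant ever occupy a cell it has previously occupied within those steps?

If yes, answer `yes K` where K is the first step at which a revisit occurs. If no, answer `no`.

Step 1: on WHITE (5,4): turn R to W, flip to black, move to (5,3). |black|=3 — new cell
Step 2: on BLACK (5,3): turn L to S, flip to white, move to (6,3). |black|=2 — new cell
Step 3: on WHITE (6,3): turn R to W, flip to black, move to (6,2). |black|=3 — new cell
Step 4: on WHITE (6,2): turn R to N, flip to black, move to (5,2). |black|=4 — new cell
No revisit within 4 steps.

Answer: no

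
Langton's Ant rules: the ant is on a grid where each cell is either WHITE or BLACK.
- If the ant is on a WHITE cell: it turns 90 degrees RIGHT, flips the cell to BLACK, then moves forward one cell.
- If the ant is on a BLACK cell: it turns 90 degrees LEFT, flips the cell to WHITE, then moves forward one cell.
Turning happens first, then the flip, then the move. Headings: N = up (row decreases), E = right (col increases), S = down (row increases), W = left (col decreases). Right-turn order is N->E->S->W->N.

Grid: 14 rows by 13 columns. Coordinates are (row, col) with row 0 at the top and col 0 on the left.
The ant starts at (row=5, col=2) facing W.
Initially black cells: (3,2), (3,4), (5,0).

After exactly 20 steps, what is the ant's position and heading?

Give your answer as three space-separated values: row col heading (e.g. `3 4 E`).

Answer: 7 4 E

Derivation:
Step 1: on WHITE (5,2): turn R to N, flip to black, move to (4,2). |black|=4
Step 2: on WHITE (4,2): turn R to E, flip to black, move to (4,3). |black|=5
Step 3: on WHITE (4,3): turn R to S, flip to black, move to (5,3). |black|=6
Step 4: on WHITE (5,3): turn R to W, flip to black, move to (5,2). |black|=7
Step 5: on BLACK (5,2): turn L to S, flip to white, move to (6,2). |black|=6
Step 6: on WHITE (6,2): turn R to W, flip to black, move to (6,1). |black|=7
Step 7: on WHITE (6,1): turn R to N, flip to black, move to (5,1). |black|=8
Step 8: on WHITE (5,1): turn R to E, flip to black, move to (5,2). |black|=9
Step 9: on WHITE (5,2): turn R to S, flip to black, move to (6,2). |black|=10
Step 10: on BLACK (6,2): turn L to E, flip to white, move to (6,3). |black|=9
Step 11: on WHITE (6,3): turn R to S, flip to black, move to (7,3). |black|=10
Step 12: on WHITE (7,3): turn R to W, flip to black, move to (7,2). |black|=11
Step 13: on WHITE (7,2): turn R to N, flip to black, move to (6,2). |black|=12
Step 14: on WHITE (6,2): turn R to E, flip to black, move to (6,3). |black|=13
Step 15: on BLACK (6,3): turn L to N, flip to white, move to (5,3). |black|=12
Step 16: on BLACK (5,3): turn L to W, flip to white, move to (5,2). |black|=11
Step 17: on BLACK (5,2): turn L to S, flip to white, move to (6,2). |black|=10
Step 18: on BLACK (6,2): turn L to E, flip to white, move to (6,3). |black|=9
Step 19: on WHITE (6,3): turn R to S, flip to black, move to (7,3). |black|=10
Step 20: on BLACK (7,3): turn L to E, flip to white, move to (7,4). |black|=9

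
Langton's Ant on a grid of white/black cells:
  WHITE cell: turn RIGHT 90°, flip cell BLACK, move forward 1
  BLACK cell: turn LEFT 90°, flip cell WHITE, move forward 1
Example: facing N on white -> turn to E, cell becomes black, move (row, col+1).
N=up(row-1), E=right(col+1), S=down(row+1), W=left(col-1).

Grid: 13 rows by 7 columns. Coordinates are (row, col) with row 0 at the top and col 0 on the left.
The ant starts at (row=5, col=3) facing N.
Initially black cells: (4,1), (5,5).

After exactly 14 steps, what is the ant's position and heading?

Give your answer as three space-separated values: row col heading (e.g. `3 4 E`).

Step 1: on WHITE (5,3): turn R to E, flip to black, move to (5,4). |black|=3
Step 2: on WHITE (5,4): turn R to S, flip to black, move to (6,4). |black|=4
Step 3: on WHITE (6,4): turn R to W, flip to black, move to (6,3). |black|=5
Step 4: on WHITE (6,3): turn R to N, flip to black, move to (5,3). |black|=6
Step 5: on BLACK (5,3): turn L to W, flip to white, move to (5,2). |black|=5
Step 6: on WHITE (5,2): turn R to N, flip to black, move to (4,2). |black|=6
Step 7: on WHITE (4,2): turn R to E, flip to black, move to (4,3). |black|=7
Step 8: on WHITE (4,3): turn R to S, flip to black, move to (5,3). |black|=8
Step 9: on WHITE (5,3): turn R to W, flip to black, move to (5,2). |black|=9
Step 10: on BLACK (5,2): turn L to S, flip to white, move to (6,2). |black|=8
Step 11: on WHITE (6,2): turn R to W, flip to black, move to (6,1). |black|=9
Step 12: on WHITE (6,1): turn R to N, flip to black, move to (5,1). |black|=10
Step 13: on WHITE (5,1): turn R to E, flip to black, move to (5,2). |black|=11
Step 14: on WHITE (5,2): turn R to S, flip to black, move to (6,2). |black|=12

Answer: 6 2 S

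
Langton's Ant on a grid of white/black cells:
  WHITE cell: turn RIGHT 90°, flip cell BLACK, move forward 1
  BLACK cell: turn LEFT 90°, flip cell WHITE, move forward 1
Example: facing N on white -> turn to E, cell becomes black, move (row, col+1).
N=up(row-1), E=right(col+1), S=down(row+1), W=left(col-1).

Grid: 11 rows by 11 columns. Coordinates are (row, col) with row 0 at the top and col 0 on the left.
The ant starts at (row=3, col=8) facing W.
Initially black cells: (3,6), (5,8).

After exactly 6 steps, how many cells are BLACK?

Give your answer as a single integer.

Answer: 6

Derivation:
Step 1: on WHITE (3,8): turn R to N, flip to black, move to (2,8). |black|=3
Step 2: on WHITE (2,8): turn R to E, flip to black, move to (2,9). |black|=4
Step 3: on WHITE (2,9): turn R to S, flip to black, move to (3,9). |black|=5
Step 4: on WHITE (3,9): turn R to W, flip to black, move to (3,8). |black|=6
Step 5: on BLACK (3,8): turn L to S, flip to white, move to (4,8). |black|=5
Step 6: on WHITE (4,8): turn R to W, flip to black, move to (4,7). |black|=6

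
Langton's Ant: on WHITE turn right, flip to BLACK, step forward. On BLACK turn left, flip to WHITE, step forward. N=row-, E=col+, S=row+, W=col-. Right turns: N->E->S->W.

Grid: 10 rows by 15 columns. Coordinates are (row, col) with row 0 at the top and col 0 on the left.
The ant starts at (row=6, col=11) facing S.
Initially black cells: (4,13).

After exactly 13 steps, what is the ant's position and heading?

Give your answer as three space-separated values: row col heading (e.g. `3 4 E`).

Answer: 6 12 W

Derivation:
Step 1: on WHITE (6,11): turn R to W, flip to black, move to (6,10). |black|=2
Step 2: on WHITE (6,10): turn R to N, flip to black, move to (5,10). |black|=3
Step 3: on WHITE (5,10): turn R to E, flip to black, move to (5,11). |black|=4
Step 4: on WHITE (5,11): turn R to S, flip to black, move to (6,11). |black|=5
Step 5: on BLACK (6,11): turn L to E, flip to white, move to (6,12). |black|=4
Step 6: on WHITE (6,12): turn R to S, flip to black, move to (7,12). |black|=5
Step 7: on WHITE (7,12): turn R to W, flip to black, move to (7,11). |black|=6
Step 8: on WHITE (7,11): turn R to N, flip to black, move to (6,11). |black|=7
Step 9: on WHITE (6,11): turn R to E, flip to black, move to (6,12). |black|=8
Step 10: on BLACK (6,12): turn L to N, flip to white, move to (5,12). |black|=7
Step 11: on WHITE (5,12): turn R to E, flip to black, move to (5,13). |black|=8
Step 12: on WHITE (5,13): turn R to S, flip to black, move to (6,13). |black|=9
Step 13: on WHITE (6,13): turn R to W, flip to black, move to (6,12). |black|=10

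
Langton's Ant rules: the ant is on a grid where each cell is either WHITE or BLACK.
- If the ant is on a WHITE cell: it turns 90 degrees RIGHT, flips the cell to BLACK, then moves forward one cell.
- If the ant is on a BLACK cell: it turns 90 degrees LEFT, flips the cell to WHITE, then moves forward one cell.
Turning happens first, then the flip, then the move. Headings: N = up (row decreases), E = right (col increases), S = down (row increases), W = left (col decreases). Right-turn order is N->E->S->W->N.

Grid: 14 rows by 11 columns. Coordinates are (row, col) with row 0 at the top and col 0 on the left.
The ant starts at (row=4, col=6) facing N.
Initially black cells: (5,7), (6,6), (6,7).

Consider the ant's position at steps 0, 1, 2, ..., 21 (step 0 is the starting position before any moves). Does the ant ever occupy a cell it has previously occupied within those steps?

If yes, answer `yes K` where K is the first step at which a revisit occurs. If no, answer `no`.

Step 1: on WHITE (4,6): turn R to E, flip to black, move to (4,7). |black|=4 — new cell
Step 2: on WHITE (4,7): turn R to S, flip to black, move to (5,7). |black|=5 — new cell
Step 3: on BLACK (5,7): turn L to E, flip to white, move to (5,8). |black|=4 — new cell
Step 4: on WHITE (5,8): turn R to S, flip to black, move to (6,8). |black|=5 — new cell
Step 5: on WHITE (6,8): turn R to W, flip to black, move to (6,7). |black|=6 — new cell
Step 6: on BLACK (6,7): turn L to S, flip to white, move to (7,7). |black|=5 — new cell
Step 7: on WHITE (7,7): turn R to W, flip to black, move to (7,6). |black|=6 — new cell
Step 8: on WHITE (7,6): turn R to N, flip to black, move to (6,6). |black|=7 — new cell
Step 9: on BLACK (6,6): turn L to W, flip to white, move to (6,5). |black|=6 — new cell
Step 10: on WHITE (6,5): turn R to N, flip to black, move to (5,5). |black|=7 — new cell
Step 11: on WHITE (5,5): turn R to E, flip to black, move to (5,6). |black|=8 — new cell
Step 12: on WHITE (5,6): turn R to S, flip to black, move to (6,6). |black|=9 — REVISIT

Answer: yes 12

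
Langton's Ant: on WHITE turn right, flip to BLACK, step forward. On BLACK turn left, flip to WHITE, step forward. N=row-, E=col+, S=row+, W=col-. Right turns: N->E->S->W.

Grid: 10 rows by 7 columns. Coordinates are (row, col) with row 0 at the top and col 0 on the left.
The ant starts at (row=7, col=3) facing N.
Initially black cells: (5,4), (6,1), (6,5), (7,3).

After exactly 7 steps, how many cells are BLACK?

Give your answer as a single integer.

Step 1: on BLACK (7,3): turn L to W, flip to white, move to (7,2). |black|=3
Step 2: on WHITE (7,2): turn R to N, flip to black, move to (6,2). |black|=4
Step 3: on WHITE (6,2): turn R to E, flip to black, move to (6,3). |black|=5
Step 4: on WHITE (6,3): turn R to S, flip to black, move to (7,3). |black|=6
Step 5: on WHITE (7,3): turn R to W, flip to black, move to (7,2). |black|=7
Step 6: on BLACK (7,2): turn L to S, flip to white, move to (8,2). |black|=6
Step 7: on WHITE (8,2): turn R to W, flip to black, move to (8,1). |black|=7

Answer: 7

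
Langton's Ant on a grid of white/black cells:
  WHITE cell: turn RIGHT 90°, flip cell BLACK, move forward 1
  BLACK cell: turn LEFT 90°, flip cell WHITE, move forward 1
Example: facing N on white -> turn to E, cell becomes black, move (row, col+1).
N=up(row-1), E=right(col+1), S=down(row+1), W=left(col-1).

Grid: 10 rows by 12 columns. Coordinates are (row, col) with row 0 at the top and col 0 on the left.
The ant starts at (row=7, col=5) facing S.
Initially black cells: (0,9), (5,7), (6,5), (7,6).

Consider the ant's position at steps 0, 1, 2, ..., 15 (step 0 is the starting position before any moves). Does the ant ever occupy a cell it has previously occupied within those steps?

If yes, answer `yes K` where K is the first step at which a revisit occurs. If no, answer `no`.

Step 1: on WHITE (7,5): turn R to W, flip to black, move to (7,4). |black|=5 — new cell
Step 2: on WHITE (7,4): turn R to N, flip to black, move to (6,4). |black|=6 — new cell
Step 3: on WHITE (6,4): turn R to E, flip to black, move to (6,5). |black|=7 — new cell
Step 4: on BLACK (6,5): turn L to N, flip to white, move to (5,5). |black|=6 — new cell
Step 5: on WHITE (5,5): turn R to E, flip to black, move to (5,6). |black|=7 — new cell
Step 6: on WHITE (5,6): turn R to S, flip to black, move to (6,6). |black|=8 — new cell
Step 7: on WHITE (6,6): turn R to W, flip to black, move to (6,5). |black|=9 — REVISIT

Answer: yes 7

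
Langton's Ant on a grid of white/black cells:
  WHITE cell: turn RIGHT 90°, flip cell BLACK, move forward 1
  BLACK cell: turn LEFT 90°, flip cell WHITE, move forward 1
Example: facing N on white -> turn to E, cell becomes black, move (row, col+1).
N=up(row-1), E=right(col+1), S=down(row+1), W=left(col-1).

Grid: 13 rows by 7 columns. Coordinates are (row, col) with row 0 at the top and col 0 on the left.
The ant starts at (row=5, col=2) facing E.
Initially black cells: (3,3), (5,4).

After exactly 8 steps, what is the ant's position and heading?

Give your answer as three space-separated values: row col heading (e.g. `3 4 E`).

Step 1: on WHITE (5,2): turn R to S, flip to black, move to (6,2). |black|=3
Step 2: on WHITE (6,2): turn R to W, flip to black, move to (6,1). |black|=4
Step 3: on WHITE (6,1): turn R to N, flip to black, move to (5,1). |black|=5
Step 4: on WHITE (5,1): turn R to E, flip to black, move to (5,2). |black|=6
Step 5: on BLACK (5,2): turn L to N, flip to white, move to (4,2). |black|=5
Step 6: on WHITE (4,2): turn R to E, flip to black, move to (4,3). |black|=6
Step 7: on WHITE (4,3): turn R to S, flip to black, move to (5,3). |black|=7
Step 8: on WHITE (5,3): turn R to W, flip to black, move to (5,2). |black|=8

Answer: 5 2 W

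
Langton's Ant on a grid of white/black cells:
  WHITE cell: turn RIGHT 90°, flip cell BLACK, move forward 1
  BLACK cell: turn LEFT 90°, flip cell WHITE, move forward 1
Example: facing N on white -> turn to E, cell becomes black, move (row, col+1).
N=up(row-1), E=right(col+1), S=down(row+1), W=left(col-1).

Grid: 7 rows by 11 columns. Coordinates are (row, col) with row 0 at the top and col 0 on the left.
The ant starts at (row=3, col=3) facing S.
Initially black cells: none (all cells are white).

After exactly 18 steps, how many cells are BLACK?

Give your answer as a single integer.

Step 1: on WHITE (3,3): turn R to W, flip to black, move to (3,2). |black|=1
Step 2: on WHITE (3,2): turn R to N, flip to black, move to (2,2). |black|=2
Step 3: on WHITE (2,2): turn R to E, flip to black, move to (2,3). |black|=3
Step 4: on WHITE (2,3): turn R to S, flip to black, move to (3,3). |black|=4
Step 5: on BLACK (3,3): turn L to E, flip to white, move to (3,4). |black|=3
Step 6: on WHITE (3,4): turn R to S, flip to black, move to (4,4). |black|=4
Step 7: on WHITE (4,4): turn R to W, flip to black, move to (4,3). |black|=5
Step 8: on WHITE (4,3): turn R to N, flip to black, move to (3,3). |black|=6
Step 9: on WHITE (3,3): turn R to E, flip to black, move to (3,4). |black|=7
Step 10: on BLACK (3,4): turn L to N, flip to white, move to (2,4). |black|=6
Step 11: on WHITE (2,4): turn R to E, flip to black, move to (2,5). |black|=7
Step 12: on WHITE (2,5): turn R to S, flip to black, move to (3,5). |black|=8
Step 13: on WHITE (3,5): turn R to W, flip to black, move to (3,4). |black|=9
Step 14: on WHITE (3,4): turn R to N, flip to black, move to (2,4). |black|=10
Step 15: on BLACK (2,4): turn L to W, flip to white, move to (2,3). |black|=9
Step 16: on BLACK (2,3): turn L to S, flip to white, move to (3,3). |black|=8
Step 17: on BLACK (3,3): turn L to E, flip to white, move to (3,4). |black|=7
Step 18: on BLACK (3,4): turn L to N, flip to white, move to (2,4). |black|=6

Answer: 6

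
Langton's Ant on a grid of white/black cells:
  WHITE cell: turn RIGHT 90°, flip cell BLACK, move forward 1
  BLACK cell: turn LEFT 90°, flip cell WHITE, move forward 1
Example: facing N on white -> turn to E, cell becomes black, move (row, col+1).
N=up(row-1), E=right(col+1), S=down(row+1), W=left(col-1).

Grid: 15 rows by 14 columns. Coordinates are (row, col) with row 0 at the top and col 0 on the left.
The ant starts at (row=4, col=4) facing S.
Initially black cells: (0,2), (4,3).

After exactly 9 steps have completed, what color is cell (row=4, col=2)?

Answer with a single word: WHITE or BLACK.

Step 1: on WHITE (4,4): turn R to W, flip to black, move to (4,3). |black|=3
Step 2: on BLACK (4,3): turn L to S, flip to white, move to (5,3). |black|=2
Step 3: on WHITE (5,3): turn R to W, flip to black, move to (5,2). |black|=3
Step 4: on WHITE (5,2): turn R to N, flip to black, move to (4,2). |black|=4
Step 5: on WHITE (4,2): turn R to E, flip to black, move to (4,3). |black|=5
Step 6: on WHITE (4,3): turn R to S, flip to black, move to (5,3). |black|=6
Step 7: on BLACK (5,3): turn L to E, flip to white, move to (5,4). |black|=5
Step 8: on WHITE (5,4): turn R to S, flip to black, move to (6,4). |black|=6
Step 9: on WHITE (6,4): turn R to W, flip to black, move to (6,3). |black|=7

Answer: BLACK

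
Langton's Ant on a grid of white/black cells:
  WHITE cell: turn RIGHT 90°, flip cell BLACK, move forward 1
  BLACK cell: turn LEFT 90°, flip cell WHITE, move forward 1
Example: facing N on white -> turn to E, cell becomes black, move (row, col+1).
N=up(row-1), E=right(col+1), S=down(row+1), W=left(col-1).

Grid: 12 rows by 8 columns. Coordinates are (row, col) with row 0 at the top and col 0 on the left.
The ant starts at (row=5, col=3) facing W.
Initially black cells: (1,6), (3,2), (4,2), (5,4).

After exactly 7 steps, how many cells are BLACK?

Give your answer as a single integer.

Answer: 9

Derivation:
Step 1: on WHITE (5,3): turn R to N, flip to black, move to (4,3). |black|=5
Step 2: on WHITE (4,3): turn R to E, flip to black, move to (4,4). |black|=6
Step 3: on WHITE (4,4): turn R to S, flip to black, move to (5,4). |black|=7
Step 4: on BLACK (5,4): turn L to E, flip to white, move to (5,5). |black|=6
Step 5: on WHITE (5,5): turn R to S, flip to black, move to (6,5). |black|=7
Step 6: on WHITE (6,5): turn R to W, flip to black, move to (6,4). |black|=8
Step 7: on WHITE (6,4): turn R to N, flip to black, move to (5,4). |black|=9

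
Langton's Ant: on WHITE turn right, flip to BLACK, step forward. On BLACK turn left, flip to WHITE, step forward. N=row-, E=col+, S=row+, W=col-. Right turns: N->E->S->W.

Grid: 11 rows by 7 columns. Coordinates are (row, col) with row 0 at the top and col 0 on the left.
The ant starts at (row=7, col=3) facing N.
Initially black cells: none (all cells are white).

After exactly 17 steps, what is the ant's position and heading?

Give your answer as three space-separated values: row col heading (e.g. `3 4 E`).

Step 1: on WHITE (7,3): turn R to E, flip to black, move to (7,4). |black|=1
Step 2: on WHITE (7,4): turn R to S, flip to black, move to (8,4). |black|=2
Step 3: on WHITE (8,4): turn R to W, flip to black, move to (8,3). |black|=3
Step 4: on WHITE (8,3): turn R to N, flip to black, move to (7,3). |black|=4
Step 5: on BLACK (7,3): turn L to W, flip to white, move to (7,2). |black|=3
Step 6: on WHITE (7,2): turn R to N, flip to black, move to (6,2). |black|=4
Step 7: on WHITE (6,2): turn R to E, flip to black, move to (6,3). |black|=5
Step 8: on WHITE (6,3): turn R to S, flip to black, move to (7,3). |black|=6
Step 9: on WHITE (7,3): turn R to W, flip to black, move to (7,2). |black|=7
Step 10: on BLACK (7,2): turn L to S, flip to white, move to (8,2). |black|=6
Step 11: on WHITE (8,2): turn R to W, flip to black, move to (8,1). |black|=7
Step 12: on WHITE (8,1): turn R to N, flip to black, move to (7,1). |black|=8
Step 13: on WHITE (7,1): turn R to E, flip to black, move to (7,2). |black|=9
Step 14: on WHITE (7,2): turn R to S, flip to black, move to (8,2). |black|=10
Step 15: on BLACK (8,2): turn L to E, flip to white, move to (8,3). |black|=9
Step 16: on BLACK (8,3): turn L to N, flip to white, move to (7,3). |black|=8
Step 17: on BLACK (7,3): turn L to W, flip to white, move to (7,2). |black|=7

Answer: 7 2 W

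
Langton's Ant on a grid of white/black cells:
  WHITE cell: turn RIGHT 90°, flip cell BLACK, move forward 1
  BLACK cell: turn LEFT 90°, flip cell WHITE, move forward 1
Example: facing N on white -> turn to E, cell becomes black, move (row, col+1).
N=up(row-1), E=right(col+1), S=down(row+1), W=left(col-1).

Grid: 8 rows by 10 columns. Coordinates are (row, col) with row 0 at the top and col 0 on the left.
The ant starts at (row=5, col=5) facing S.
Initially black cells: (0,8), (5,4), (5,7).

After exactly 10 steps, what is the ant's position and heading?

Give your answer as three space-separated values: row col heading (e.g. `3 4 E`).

Step 1: on WHITE (5,5): turn R to W, flip to black, move to (5,4). |black|=4
Step 2: on BLACK (5,4): turn L to S, flip to white, move to (6,4). |black|=3
Step 3: on WHITE (6,4): turn R to W, flip to black, move to (6,3). |black|=4
Step 4: on WHITE (6,3): turn R to N, flip to black, move to (5,3). |black|=5
Step 5: on WHITE (5,3): turn R to E, flip to black, move to (5,4). |black|=6
Step 6: on WHITE (5,4): turn R to S, flip to black, move to (6,4). |black|=7
Step 7: on BLACK (6,4): turn L to E, flip to white, move to (6,5). |black|=6
Step 8: on WHITE (6,5): turn R to S, flip to black, move to (7,5). |black|=7
Step 9: on WHITE (7,5): turn R to W, flip to black, move to (7,4). |black|=8
Step 10: on WHITE (7,4): turn R to N, flip to black, move to (6,4). |black|=9

Answer: 6 4 N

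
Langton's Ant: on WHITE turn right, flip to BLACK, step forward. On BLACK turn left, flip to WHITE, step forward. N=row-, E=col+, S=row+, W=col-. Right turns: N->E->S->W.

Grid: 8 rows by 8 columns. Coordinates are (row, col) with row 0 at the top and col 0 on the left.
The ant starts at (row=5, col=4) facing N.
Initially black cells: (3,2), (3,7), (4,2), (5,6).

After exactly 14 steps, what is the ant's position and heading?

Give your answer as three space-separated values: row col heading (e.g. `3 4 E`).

Step 1: on WHITE (5,4): turn R to E, flip to black, move to (5,5). |black|=5
Step 2: on WHITE (5,5): turn R to S, flip to black, move to (6,5). |black|=6
Step 3: on WHITE (6,5): turn R to W, flip to black, move to (6,4). |black|=7
Step 4: on WHITE (6,4): turn R to N, flip to black, move to (5,4). |black|=8
Step 5: on BLACK (5,4): turn L to W, flip to white, move to (5,3). |black|=7
Step 6: on WHITE (5,3): turn R to N, flip to black, move to (4,3). |black|=8
Step 7: on WHITE (4,3): turn R to E, flip to black, move to (4,4). |black|=9
Step 8: on WHITE (4,4): turn R to S, flip to black, move to (5,4). |black|=10
Step 9: on WHITE (5,4): turn R to W, flip to black, move to (5,3). |black|=11
Step 10: on BLACK (5,3): turn L to S, flip to white, move to (6,3). |black|=10
Step 11: on WHITE (6,3): turn R to W, flip to black, move to (6,2). |black|=11
Step 12: on WHITE (6,2): turn R to N, flip to black, move to (5,2). |black|=12
Step 13: on WHITE (5,2): turn R to E, flip to black, move to (5,3). |black|=13
Step 14: on WHITE (5,3): turn R to S, flip to black, move to (6,3). |black|=14

Answer: 6 3 S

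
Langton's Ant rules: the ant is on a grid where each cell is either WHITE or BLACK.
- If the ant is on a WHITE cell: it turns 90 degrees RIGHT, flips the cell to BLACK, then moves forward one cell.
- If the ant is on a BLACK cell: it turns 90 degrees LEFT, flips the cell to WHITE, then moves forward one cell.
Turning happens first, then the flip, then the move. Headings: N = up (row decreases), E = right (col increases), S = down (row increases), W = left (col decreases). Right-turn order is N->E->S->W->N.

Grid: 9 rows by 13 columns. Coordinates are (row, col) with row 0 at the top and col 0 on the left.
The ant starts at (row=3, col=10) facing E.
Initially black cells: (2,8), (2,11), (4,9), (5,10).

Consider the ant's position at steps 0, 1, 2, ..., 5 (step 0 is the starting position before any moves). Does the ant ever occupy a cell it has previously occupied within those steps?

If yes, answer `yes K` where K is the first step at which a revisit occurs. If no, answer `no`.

Answer: no

Derivation:
Step 1: on WHITE (3,10): turn R to S, flip to black, move to (4,10). |black|=5 — new cell
Step 2: on WHITE (4,10): turn R to W, flip to black, move to (4,9). |black|=6 — new cell
Step 3: on BLACK (4,9): turn L to S, flip to white, move to (5,9). |black|=5 — new cell
Step 4: on WHITE (5,9): turn R to W, flip to black, move to (5,8). |black|=6 — new cell
Step 5: on WHITE (5,8): turn R to N, flip to black, move to (4,8). |black|=7 — new cell
No revisit within 5 steps.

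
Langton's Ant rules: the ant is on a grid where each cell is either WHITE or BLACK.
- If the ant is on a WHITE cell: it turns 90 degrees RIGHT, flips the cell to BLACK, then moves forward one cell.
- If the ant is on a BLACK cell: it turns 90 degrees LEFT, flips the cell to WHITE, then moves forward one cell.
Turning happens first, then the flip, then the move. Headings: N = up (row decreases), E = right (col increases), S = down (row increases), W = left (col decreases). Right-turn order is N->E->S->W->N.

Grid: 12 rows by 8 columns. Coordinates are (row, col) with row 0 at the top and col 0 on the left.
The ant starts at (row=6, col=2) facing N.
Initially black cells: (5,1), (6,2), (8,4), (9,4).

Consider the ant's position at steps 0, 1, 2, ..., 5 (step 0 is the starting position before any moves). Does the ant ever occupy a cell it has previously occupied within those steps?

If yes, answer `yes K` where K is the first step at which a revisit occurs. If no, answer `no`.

Answer: no

Derivation:
Step 1: on BLACK (6,2): turn L to W, flip to white, move to (6,1). |black|=3 — new cell
Step 2: on WHITE (6,1): turn R to N, flip to black, move to (5,1). |black|=4 — new cell
Step 3: on BLACK (5,1): turn L to W, flip to white, move to (5,0). |black|=3 — new cell
Step 4: on WHITE (5,0): turn R to N, flip to black, move to (4,0). |black|=4 — new cell
Step 5: on WHITE (4,0): turn R to E, flip to black, move to (4,1). |black|=5 — new cell
No revisit within 5 steps.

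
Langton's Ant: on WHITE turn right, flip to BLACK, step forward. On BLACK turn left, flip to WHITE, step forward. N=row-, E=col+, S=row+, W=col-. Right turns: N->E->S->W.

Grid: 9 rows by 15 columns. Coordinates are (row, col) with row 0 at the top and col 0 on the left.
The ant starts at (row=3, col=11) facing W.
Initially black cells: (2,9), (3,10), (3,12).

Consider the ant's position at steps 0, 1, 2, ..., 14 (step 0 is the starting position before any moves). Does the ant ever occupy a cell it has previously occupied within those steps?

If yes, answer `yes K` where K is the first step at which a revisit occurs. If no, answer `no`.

Step 1: on WHITE (3,11): turn R to N, flip to black, move to (2,11). |black|=4 — new cell
Step 2: on WHITE (2,11): turn R to E, flip to black, move to (2,12). |black|=5 — new cell
Step 3: on WHITE (2,12): turn R to S, flip to black, move to (3,12). |black|=6 — new cell
Step 4: on BLACK (3,12): turn L to E, flip to white, move to (3,13). |black|=5 — new cell
Step 5: on WHITE (3,13): turn R to S, flip to black, move to (4,13). |black|=6 — new cell
Step 6: on WHITE (4,13): turn R to W, flip to black, move to (4,12). |black|=7 — new cell
Step 7: on WHITE (4,12): turn R to N, flip to black, move to (3,12). |black|=8 — REVISIT

Answer: yes 7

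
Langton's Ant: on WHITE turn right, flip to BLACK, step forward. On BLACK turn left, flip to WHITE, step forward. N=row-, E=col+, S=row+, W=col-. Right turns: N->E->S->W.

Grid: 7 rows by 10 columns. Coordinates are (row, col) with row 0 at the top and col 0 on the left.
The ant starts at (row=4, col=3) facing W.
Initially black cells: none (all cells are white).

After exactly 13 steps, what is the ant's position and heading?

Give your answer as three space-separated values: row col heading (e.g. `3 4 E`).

Answer: 5 3 N

Derivation:
Step 1: on WHITE (4,3): turn R to N, flip to black, move to (3,3). |black|=1
Step 2: on WHITE (3,3): turn R to E, flip to black, move to (3,4). |black|=2
Step 3: on WHITE (3,4): turn R to S, flip to black, move to (4,4). |black|=3
Step 4: on WHITE (4,4): turn R to W, flip to black, move to (4,3). |black|=4
Step 5: on BLACK (4,3): turn L to S, flip to white, move to (5,3). |black|=3
Step 6: on WHITE (5,3): turn R to W, flip to black, move to (5,2). |black|=4
Step 7: on WHITE (5,2): turn R to N, flip to black, move to (4,2). |black|=5
Step 8: on WHITE (4,2): turn R to E, flip to black, move to (4,3). |black|=6
Step 9: on WHITE (4,3): turn R to S, flip to black, move to (5,3). |black|=7
Step 10: on BLACK (5,3): turn L to E, flip to white, move to (5,4). |black|=6
Step 11: on WHITE (5,4): turn R to S, flip to black, move to (6,4). |black|=7
Step 12: on WHITE (6,4): turn R to W, flip to black, move to (6,3). |black|=8
Step 13: on WHITE (6,3): turn R to N, flip to black, move to (5,3). |black|=9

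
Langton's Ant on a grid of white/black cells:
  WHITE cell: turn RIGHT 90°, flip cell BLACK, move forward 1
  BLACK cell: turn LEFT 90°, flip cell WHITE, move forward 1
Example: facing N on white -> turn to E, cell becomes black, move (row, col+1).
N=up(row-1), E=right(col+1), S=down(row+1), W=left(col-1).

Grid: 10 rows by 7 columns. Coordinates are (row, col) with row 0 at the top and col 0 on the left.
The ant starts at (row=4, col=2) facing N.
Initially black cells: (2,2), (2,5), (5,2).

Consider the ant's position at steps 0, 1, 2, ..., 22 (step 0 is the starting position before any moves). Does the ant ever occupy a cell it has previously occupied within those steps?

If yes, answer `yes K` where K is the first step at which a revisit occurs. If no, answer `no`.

Answer: yes 7

Derivation:
Step 1: on WHITE (4,2): turn R to E, flip to black, move to (4,3). |black|=4 — new cell
Step 2: on WHITE (4,3): turn R to S, flip to black, move to (5,3). |black|=5 — new cell
Step 3: on WHITE (5,3): turn R to W, flip to black, move to (5,2). |black|=6 — new cell
Step 4: on BLACK (5,2): turn L to S, flip to white, move to (6,2). |black|=5 — new cell
Step 5: on WHITE (6,2): turn R to W, flip to black, move to (6,1). |black|=6 — new cell
Step 6: on WHITE (6,1): turn R to N, flip to black, move to (5,1). |black|=7 — new cell
Step 7: on WHITE (5,1): turn R to E, flip to black, move to (5,2). |black|=8 — REVISIT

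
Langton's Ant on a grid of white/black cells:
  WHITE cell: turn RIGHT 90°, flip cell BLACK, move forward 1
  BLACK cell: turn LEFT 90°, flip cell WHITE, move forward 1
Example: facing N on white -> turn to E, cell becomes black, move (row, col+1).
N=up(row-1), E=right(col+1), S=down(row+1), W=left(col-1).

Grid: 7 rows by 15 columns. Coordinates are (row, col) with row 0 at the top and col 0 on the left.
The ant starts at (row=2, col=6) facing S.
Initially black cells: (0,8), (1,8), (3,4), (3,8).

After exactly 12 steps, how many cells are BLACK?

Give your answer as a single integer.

Answer: 10

Derivation:
Step 1: on WHITE (2,6): turn R to W, flip to black, move to (2,5). |black|=5
Step 2: on WHITE (2,5): turn R to N, flip to black, move to (1,5). |black|=6
Step 3: on WHITE (1,5): turn R to E, flip to black, move to (1,6). |black|=7
Step 4: on WHITE (1,6): turn R to S, flip to black, move to (2,6). |black|=8
Step 5: on BLACK (2,6): turn L to E, flip to white, move to (2,7). |black|=7
Step 6: on WHITE (2,7): turn R to S, flip to black, move to (3,7). |black|=8
Step 7: on WHITE (3,7): turn R to W, flip to black, move to (3,6). |black|=9
Step 8: on WHITE (3,6): turn R to N, flip to black, move to (2,6). |black|=10
Step 9: on WHITE (2,6): turn R to E, flip to black, move to (2,7). |black|=11
Step 10: on BLACK (2,7): turn L to N, flip to white, move to (1,7). |black|=10
Step 11: on WHITE (1,7): turn R to E, flip to black, move to (1,8). |black|=11
Step 12: on BLACK (1,8): turn L to N, flip to white, move to (0,8). |black|=10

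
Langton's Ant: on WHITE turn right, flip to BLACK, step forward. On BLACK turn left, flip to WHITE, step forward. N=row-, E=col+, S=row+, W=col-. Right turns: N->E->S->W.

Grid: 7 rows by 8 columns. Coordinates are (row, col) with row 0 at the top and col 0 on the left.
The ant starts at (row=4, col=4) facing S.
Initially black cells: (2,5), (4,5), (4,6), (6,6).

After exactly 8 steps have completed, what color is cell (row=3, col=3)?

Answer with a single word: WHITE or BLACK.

Step 1: on WHITE (4,4): turn R to W, flip to black, move to (4,3). |black|=5
Step 2: on WHITE (4,3): turn R to N, flip to black, move to (3,3). |black|=6
Step 3: on WHITE (3,3): turn R to E, flip to black, move to (3,4). |black|=7
Step 4: on WHITE (3,4): turn R to S, flip to black, move to (4,4). |black|=8
Step 5: on BLACK (4,4): turn L to E, flip to white, move to (4,5). |black|=7
Step 6: on BLACK (4,5): turn L to N, flip to white, move to (3,5). |black|=6
Step 7: on WHITE (3,5): turn R to E, flip to black, move to (3,6). |black|=7
Step 8: on WHITE (3,6): turn R to S, flip to black, move to (4,6). |black|=8

Answer: BLACK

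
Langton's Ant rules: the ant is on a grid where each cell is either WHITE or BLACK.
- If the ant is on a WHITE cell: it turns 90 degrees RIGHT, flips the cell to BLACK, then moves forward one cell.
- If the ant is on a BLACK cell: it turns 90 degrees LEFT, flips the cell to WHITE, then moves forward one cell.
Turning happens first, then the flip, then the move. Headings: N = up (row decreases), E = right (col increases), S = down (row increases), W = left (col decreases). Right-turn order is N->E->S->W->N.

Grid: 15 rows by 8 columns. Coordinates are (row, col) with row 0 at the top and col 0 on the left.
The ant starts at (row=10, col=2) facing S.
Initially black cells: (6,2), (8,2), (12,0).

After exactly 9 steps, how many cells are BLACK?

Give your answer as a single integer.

Answer: 10

Derivation:
Step 1: on WHITE (10,2): turn R to W, flip to black, move to (10,1). |black|=4
Step 2: on WHITE (10,1): turn R to N, flip to black, move to (9,1). |black|=5
Step 3: on WHITE (9,1): turn R to E, flip to black, move to (9,2). |black|=6
Step 4: on WHITE (9,2): turn R to S, flip to black, move to (10,2). |black|=7
Step 5: on BLACK (10,2): turn L to E, flip to white, move to (10,3). |black|=6
Step 6: on WHITE (10,3): turn R to S, flip to black, move to (11,3). |black|=7
Step 7: on WHITE (11,3): turn R to W, flip to black, move to (11,2). |black|=8
Step 8: on WHITE (11,2): turn R to N, flip to black, move to (10,2). |black|=9
Step 9: on WHITE (10,2): turn R to E, flip to black, move to (10,3). |black|=10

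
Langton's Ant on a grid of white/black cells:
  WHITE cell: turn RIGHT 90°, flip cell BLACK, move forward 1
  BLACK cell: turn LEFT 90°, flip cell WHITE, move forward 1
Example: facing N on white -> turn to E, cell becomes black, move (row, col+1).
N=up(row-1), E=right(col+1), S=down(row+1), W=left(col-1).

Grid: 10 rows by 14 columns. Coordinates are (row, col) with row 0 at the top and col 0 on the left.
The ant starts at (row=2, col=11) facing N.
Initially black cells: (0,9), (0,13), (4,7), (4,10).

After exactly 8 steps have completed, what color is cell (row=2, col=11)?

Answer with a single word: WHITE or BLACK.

Answer: WHITE

Derivation:
Step 1: on WHITE (2,11): turn R to E, flip to black, move to (2,12). |black|=5
Step 2: on WHITE (2,12): turn R to S, flip to black, move to (3,12). |black|=6
Step 3: on WHITE (3,12): turn R to W, flip to black, move to (3,11). |black|=7
Step 4: on WHITE (3,11): turn R to N, flip to black, move to (2,11). |black|=8
Step 5: on BLACK (2,11): turn L to W, flip to white, move to (2,10). |black|=7
Step 6: on WHITE (2,10): turn R to N, flip to black, move to (1,10). |black|=8
Step 7: on WHITE (1,10): turn R to E, flip to black, move to (1,11). |black|=9
Step 8: on WHITE (1,11): turn R to S, flip to black, move to (2,11). |black|=10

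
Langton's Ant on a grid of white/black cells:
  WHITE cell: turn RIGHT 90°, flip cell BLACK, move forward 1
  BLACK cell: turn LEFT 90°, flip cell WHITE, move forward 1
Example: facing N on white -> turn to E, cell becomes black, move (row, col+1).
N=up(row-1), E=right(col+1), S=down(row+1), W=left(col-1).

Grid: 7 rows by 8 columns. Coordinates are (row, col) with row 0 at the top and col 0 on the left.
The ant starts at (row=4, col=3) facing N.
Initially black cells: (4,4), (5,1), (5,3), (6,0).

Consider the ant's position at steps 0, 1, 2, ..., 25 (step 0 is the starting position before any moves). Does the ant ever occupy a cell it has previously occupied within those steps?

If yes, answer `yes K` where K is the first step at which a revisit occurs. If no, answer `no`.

Step 1: on WHITE (4,3): turn R to E, flip to black, move to (4,4). |black|=5 — new cell
Step 2: on BLACK (4,4): turn L to N, flip to white, move to (3,4). |black|=4 — new cell
Step 3: on WHITE (3,4): turn R to E, flip to black, move to (3,5). |black|=5 — new cell
Step 4: on WHITE (3,5): turn R to S, flip to black, move to (4,5). |black|=6 — new cell
Step 5: on WHITE (4,5): turn R to W, flip to black, move to (4,4). |black|=7 — REVISIT

Answer: yes 5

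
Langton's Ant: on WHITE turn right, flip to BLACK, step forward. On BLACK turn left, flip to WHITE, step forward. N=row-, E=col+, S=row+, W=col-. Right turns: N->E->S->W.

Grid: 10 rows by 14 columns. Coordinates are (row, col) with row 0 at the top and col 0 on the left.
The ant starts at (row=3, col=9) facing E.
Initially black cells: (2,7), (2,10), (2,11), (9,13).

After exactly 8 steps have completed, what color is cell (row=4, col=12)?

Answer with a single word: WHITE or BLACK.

Answer: WHITE

Derivation:
Step 1: on WHITE (3,9): turn R to S, flip to black, move to (4,9). |black|=5
Step 2: on WHITE (4,9): turn R to W, flip to black, move to (4,8). |black|=6
Step 3: on WHITE (4,8): turn R to N, flip to black, move to (3,8). |black|=7
Step 4: on WHITE (3,8): turn R to E, flip to black, move to (3,9). |black|=8
Step 5: on BLACK (3,9): turn L to N, flip to white, move to (2,9). |black|=7
Step 6: on WHITE (2,9): turn R to E, flip to black, move to (2,10). |black|=8
Step 7: on BLACK (2,10): turn L to N, flip to white, move to (1,10). |black|=7
Step 8: on WHITE (1,10): turn R to E, flip to black, move to (1,11). |black|=8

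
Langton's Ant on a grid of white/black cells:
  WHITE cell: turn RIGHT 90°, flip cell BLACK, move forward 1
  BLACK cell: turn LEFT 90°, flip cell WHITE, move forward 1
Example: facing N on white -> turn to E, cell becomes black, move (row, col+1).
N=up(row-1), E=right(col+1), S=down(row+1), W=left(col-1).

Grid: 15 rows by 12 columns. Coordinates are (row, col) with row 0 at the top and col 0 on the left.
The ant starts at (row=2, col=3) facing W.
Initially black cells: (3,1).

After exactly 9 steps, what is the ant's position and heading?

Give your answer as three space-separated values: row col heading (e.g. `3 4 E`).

Step 1: on WHITE (2,3): turn R to N, flip to black, move to (1,3). |black|=2
Step 2: on WHITE (1,3): turn R to E, flip to black, move to (1,4). |black|=3
Step 3: on WHITE (1,4): turn R to S, flip to black, move to (2,4). |black|=4
Step 4: on WHITE (2,4): turn R to W, flip to black, move to (2,3). |black|=5
Step 5: on BLACK (2,3): turn L to S, flip to white, move to (3,3). |black|=4
Step 6: on WHITE (3,3): turn R to W, flip to black, move to (3,2). |black|=5
Step 7: on WHITE (3,2): turn R to N, flip to black, move to (2,2). |black|=6
Step 8: on WHITE (2,2): turn R to E, flip to black, move to (2,3). |black|=7
Step 9: on WHITE (2,3): turn R to S, flip to black, move to (3,3). |black|=8

Answer: 3 3 S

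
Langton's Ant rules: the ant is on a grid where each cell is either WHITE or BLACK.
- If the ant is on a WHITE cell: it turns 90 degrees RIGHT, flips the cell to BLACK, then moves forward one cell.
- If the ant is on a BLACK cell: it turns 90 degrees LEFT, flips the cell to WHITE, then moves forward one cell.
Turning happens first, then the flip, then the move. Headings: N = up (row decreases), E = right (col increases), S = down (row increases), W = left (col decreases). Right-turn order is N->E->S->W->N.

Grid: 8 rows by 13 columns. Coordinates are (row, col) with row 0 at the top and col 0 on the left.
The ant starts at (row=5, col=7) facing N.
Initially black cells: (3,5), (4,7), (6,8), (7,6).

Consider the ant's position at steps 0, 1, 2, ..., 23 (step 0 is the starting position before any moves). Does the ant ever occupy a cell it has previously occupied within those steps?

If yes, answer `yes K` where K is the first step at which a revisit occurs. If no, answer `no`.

Step 1: on WHITE (5,7): turn R to E, flip to black, move to (5,8). |black|=5 — new cell
Step 2: on WHITE (5,8): turn R to S, flip to black, move to (6,8). |black|=6 — new cell
Step 3: on BLACK (6,8): turn L to E, flip to white, move to (6,9). |black|=5 — new cell
Step 4: on WHITE (6,9): turn R to S, flip to black, move to (7,9). |black|=6 — new cell
Step 5: on WHITE (7,9): turn R to W, flip to black, move to (7,8). |black|=7 — new cell
Step 6: on WHITE (7,8): turn R to N, flip to black, move to (6,8). |black|=8 — REVISIT

Answer: yes 6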